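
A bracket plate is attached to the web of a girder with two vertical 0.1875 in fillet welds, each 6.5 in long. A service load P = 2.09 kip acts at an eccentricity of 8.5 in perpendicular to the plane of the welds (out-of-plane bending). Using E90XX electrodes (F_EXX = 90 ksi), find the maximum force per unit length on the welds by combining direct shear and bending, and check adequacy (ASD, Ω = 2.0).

L_w = 2 × 6.5 = 13 in; section modulus (unit throat) S = 2 × L²/6 = 14.08 in².
Direct shear f_v = P/L_w = 2.09/13 = 0.1608 kip/in.
Moment M = P × e = 2.09 × 8.5 = 17.765 kip·in; bending f_b = M/S = 1.261 kip/in.
f_max = √(f_v² + f_b²) = √(0.1608² + 1.261²) = 1.272 kip/in.
r_n/Ω = (1/2.0) × 0.6 × 90 × (0.707 × 0.1875) = 3.579 kip/in → adequate.

f_max ≈ 1.27 kip/in; adequate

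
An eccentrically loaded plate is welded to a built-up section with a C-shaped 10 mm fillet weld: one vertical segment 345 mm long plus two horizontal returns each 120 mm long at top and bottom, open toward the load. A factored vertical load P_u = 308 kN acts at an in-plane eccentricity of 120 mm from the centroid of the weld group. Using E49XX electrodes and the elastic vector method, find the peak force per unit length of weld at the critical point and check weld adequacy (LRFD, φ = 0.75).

f_max ≈ 1010 N/mm; adequate

E49XX → F_EXX = 490 MPa.
Total weld length L_w = 585 mm. Treat welds as unit-width lines.
Centroid: x̄ = 2×120×60 / 585 = 24.62 mm from the vertical weld.
Polar moment about centroid: J = I_x + I_y = [345³/12 + 2×120×172.5²] + [345×24.62² + 2(120³/12 + 120×35.38²)] = 11360000 mm³.
Direct shear f_v = P/L_w = 308×10³ / 585 = 526.5 N/mm (vertical).
Torsion M = P·e = 308×10³ × 120 = 36960000 N·mm.
Critical point at (x, y) = (95.38, 172.5) from centroid. f_tx = M·y/J = 561.2 N/mm; f_ty = M·x/J = 310.3 N/mm.
Resultant f_max = √[f_tx² + (f_v + f_ty)²] = √[561.2² + (526.5 + 310.3)²] = 1008 N/mm.
Capacity per unit length: φr_n = 0.75 × 0.6 × 490 × (0.707 × 10) = 1559 N/mm.
1008 ≤ 1559 → adequate.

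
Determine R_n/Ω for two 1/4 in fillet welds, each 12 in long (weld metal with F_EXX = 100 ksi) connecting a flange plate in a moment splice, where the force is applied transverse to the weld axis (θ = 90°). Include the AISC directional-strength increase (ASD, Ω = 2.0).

t_e = 0.707 × 0.25 = 0.1767 in; A_we = 0.1767 × 24 = 4.242 in².
Directional factor: 1.0 + 0.5 sin^1.5(90°) = 1.5.
F_nw = 0.6 × 100 × 1.5 = 90 ksi.
R_n/Ω = (90 × 4.242) / 2.0 = 190.9 kips.

R_n/Ω ≈ 191 kips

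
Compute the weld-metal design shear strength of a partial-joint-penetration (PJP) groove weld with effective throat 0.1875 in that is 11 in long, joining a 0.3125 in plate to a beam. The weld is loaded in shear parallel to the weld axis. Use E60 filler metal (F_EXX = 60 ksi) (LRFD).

Effective throat (given) t_e = 0.1875 in.
A_we = 0.1875 × 11 = 2.062 in².
F_nw = 0.6 F_EXX = 36 ksi.
φR_n = 0.75 × 36 × 2.062 = 55.69 kip.

φR_n ≈ 55.7 kip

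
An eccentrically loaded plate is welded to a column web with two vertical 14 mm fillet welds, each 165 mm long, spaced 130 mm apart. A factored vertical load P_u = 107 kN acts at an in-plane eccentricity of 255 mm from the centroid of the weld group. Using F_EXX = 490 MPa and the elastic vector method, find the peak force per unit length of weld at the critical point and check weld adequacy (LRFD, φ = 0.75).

f_max ≈ 1560 N/mm; adequate

Total weld length L_w = 330 mm. Treat welds as unit-width lines.
Polar moment about centroid: J = 2[d³/12 + d(b/2)²] = 2[165³/12 + 165×65²] = 2143000 mm³.
Direct shear f_v = P/L_w = 107×10³ / 330 = 324.2 N/mm (vertical).
Torsion M = P·e = 107×10³ × 255 = 27285000 N·mm.
Critical point at (x, y) = (65, 82.5) from centroid. f_tx = M·y/J = 1050 N/mm; f_ty = M·x/J = 827.6 N/mm.
Resultant f_max = √[f_tx² + (f_v + f_ty)²] = √[1050² + (324.2 + 827.6)²] = 1559 N/mm.
Capacity per unit length: φr_n = 0.75 × 0.6 × 490 × (0.707 × 14) = 2183 N/mm.
1559 ≤ 2183 → adequate.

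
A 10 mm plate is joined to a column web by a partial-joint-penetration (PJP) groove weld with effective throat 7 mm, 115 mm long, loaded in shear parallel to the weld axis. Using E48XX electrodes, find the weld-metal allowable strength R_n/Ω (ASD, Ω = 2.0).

R_n/Ω ≈ 116 kN

E48XX → F_EXX = 480 MPa.
Effective throat (given) t_e = 7 mm.
A_we = 7 × 115 = 805 mm².
F_nw = 0.6 F_EXX = 288 MPa.
R_n/Ω = (288 × 805) / 2.0 × 10⁻³ = 115.9 kN.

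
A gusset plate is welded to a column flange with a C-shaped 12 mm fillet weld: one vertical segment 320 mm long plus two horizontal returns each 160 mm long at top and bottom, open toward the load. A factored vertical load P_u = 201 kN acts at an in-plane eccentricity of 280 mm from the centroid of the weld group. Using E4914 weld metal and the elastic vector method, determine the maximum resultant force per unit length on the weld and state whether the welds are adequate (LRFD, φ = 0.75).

E49XX → F_EXX = 490 MPa.
Total weld length L_w = 640 mm. Treat welds as unit-width lines.
Centroid: x̄ = 2×160×80 / 640 = 40 mm from the vertical weld.
Polar moment about centroid: J = I_x + I_y = [320³/12 + 2×160×160²] + [320×40² + 2(160³/12 + 160×40²)] = 12630000 mm³.
Direct shear f_v = P/L_w = 201×10³ / 640 = 314.1 N/mm (vertical).
Torsion M = P·e = 201×10³ × 280 = 56280000 N·mm.
Critical point at (x, y) = (120, 160) from centroid. f_tx = M·y/J = 713 N/mm; f_ty = M·x/J = 534.8 N/mm.
Resultant f_max = √[f_tx² + (f_v + f_ty)²] = √[713² + (314.1 + 534.8)²] = 1109 N/mm.
Capacity per unit length: φr_n = 0.75 × 0.6 × 490 × (0.707 × 12) = 1871 N/mm.
1109 ≤ 1871 → adequate.

f_max ≈ 1110 N/mm; adequate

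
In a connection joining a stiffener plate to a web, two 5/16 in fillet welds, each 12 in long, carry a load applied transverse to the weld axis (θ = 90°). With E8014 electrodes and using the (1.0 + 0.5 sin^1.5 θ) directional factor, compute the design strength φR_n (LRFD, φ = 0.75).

E80XX → F_EXX = 80 ksi.
t_e = 0.707 × 0.3125 = 0.2209 in; A_we = 0.2209 × 24 = 5.302 in².
Directional factor: 1.0 + 0.5 sin^1.5(90°) = 1.5.
F_nw = 0.6 × 80 × 1.5 = 72 ksi.
φR_n = 0.75 × 72 × 5.302 = 286.3 kip.

φR_n ≈ 286 kip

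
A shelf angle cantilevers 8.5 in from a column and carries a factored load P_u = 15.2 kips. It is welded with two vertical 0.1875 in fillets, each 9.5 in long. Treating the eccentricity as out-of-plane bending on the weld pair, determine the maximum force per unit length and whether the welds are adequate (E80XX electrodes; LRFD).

f_max ≈ 4.37 kip/in; adequate

E80XX → F_EXX = 80 ksi.
L_w = 2 × 9.5 = 19 in; section modulus (unit throat) S = 2 × L²/6 = 30.08 in².
Direct shear f_v = P/L_w = 15.2/19 = 0.8 kip/in.
Moment M = P × e = 15.2 × 8.5 = 129.2 kip·in; bending f_b = M/S = 4.295 kip/in.
f_max = √(f_v² + f_b²) = √(0.8² + 4.295²) = 4.369 kip/in.
φr_n = 0.75 × 0.6 × 80 × (0.707 × 0.1875) = 4.772 kip/in → adequate.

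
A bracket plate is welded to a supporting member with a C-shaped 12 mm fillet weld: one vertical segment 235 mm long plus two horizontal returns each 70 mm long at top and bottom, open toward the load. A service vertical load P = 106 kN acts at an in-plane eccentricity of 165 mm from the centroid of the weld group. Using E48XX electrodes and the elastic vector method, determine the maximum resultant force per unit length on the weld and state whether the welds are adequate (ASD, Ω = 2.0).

E48XX → F_EXX = 480 MPa.
Total weld length L_w = 375 mm. Treat welds as unit-width lines.
Centroid: x̄ = 2×70×35 / 375 = 13.07 mm from the vertical weld.
Polar moment about centroid: J = I_x + I_y = [235³/12 + 2×70×117.5²] + [235×13.07² + 2(70³/12 + 70×21.93²)] = 3179000 mm³.
Direct shear f_v = P/L_w = 106×10³ / 375 = 282.7 N/mm (vertical).
Torsion M = P·e = 106×10³ × 165 = 17490000 N·mm.
Critical point at (x, y) = (56.93, 117.5) from centroid. f_tx = M·y/J = 646.5 N/mm; f_ty = M·x/J = 313.2 N/mm.
Resultant f_max = √[f_tx² + (f_v + f_ty)²] = √[646.5² + (282.7 + 313.2)²] = 879.2 N/mm.
Capacity per unit length: r_n/Ω = (1/2.0) × 0.6 × 480 × (0.707 × 12) = 1222 N/mm.
879.2 ≤ 1222 → adequate.

f_max ≈ 879 N/mm; adequate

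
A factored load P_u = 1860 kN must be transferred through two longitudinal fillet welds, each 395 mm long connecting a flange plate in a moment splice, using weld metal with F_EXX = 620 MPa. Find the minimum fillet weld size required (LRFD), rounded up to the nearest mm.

w = 12 mm

Total weld length L = 790 mm.
Required throat t_e = P_u / (φ × 0.6 F_EXX × L) = 1860 / (0.75 × 0.6 × 620 × 790 × 10⁻³) = 8.439 mm.
Required leg w = t_e / 0.707 = 11.94 mm → use 12 mm.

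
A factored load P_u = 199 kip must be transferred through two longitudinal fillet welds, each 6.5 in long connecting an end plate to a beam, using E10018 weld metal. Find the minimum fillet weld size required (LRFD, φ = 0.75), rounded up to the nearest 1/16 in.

w = 1/2 in

E100XX → F_EXX = 100 ksi.
Total weld length L = 13 in.
Required throat t_e = P_u / (φ × 0.6 F_EXX × L) = 199 / (0.75 × 0.6 × 100 × 13) = 0.3402 in.
Required leg w = t_e / 0.707 = 0.4811 in → use 1/2 in.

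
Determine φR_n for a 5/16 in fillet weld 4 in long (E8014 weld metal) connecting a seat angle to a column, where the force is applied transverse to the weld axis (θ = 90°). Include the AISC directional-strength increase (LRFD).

φR_n ≈ 47.7 kip

E80XX → F_EXX = 80 ksi.
t_e = 0.707 × 0.3125 = 0.2209 in; A_we = 0.2209 × 4 = 0.8837 in².
Directional factor: 1.0 + 0.5 sin^1.5(90°) = 1.5.
F_nw = 0.6 × 80 × 1.5 = 72 ksi.
φR_n = 0.75 × 72 × 0.8837 = 47.72 kip.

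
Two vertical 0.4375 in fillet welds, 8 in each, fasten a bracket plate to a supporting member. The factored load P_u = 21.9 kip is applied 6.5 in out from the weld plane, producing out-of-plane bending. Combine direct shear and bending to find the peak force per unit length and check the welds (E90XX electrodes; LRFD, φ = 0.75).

f_max ≈ 6.81 kip/in; adequate

E90XX → F_EXX = 90 ksi.
L_w = 2 × 8 = 16 in; section modulus (unit throat) S = 2 × L²/6 = 21.33 in².
Direct shear f_v = P/L_w = 21.9/16 = 1.369 kip/in.
Moment M = P × e = 21.9 × 6.5 = 142.35 kip·in; bending f_b = M/S = 6.673 kip/in.
f_max = √(f_v² + f_b²) = √(1.369² + 6.673²) = 6.812 kip/in.
φr_n = 0.75 × 0.6 × 90 × (0.707 × 0.4375) = 12.53 kip/in → adequate.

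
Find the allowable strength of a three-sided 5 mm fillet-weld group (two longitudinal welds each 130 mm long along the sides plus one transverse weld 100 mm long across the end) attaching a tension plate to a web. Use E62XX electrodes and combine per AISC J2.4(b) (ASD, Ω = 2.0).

E62XX → F_EXX = 620 MPa.
t_e = 0.707 × 5 = 3.535 mm.
R_nwl = 0.6 × 620 × 3.535 × 260 × 10⁻³ = 341.9 kN (longitudinal, 2 welds).
R_nwt = 0.6 × 620 × 3.535 × 100 × 10⁻³ = 131.5 kN (transverse, base value).
(i) R_nwl + R_nwt = 473.4 kN; (ii) 0.85 R_nwl + 1.5 R_nwt = 487.9 kN.
R_n = max = 487.9 kN [governs: (ii)]; R_n/Ω = 243.9 kN.

R_n/Ω ≈ 244 kN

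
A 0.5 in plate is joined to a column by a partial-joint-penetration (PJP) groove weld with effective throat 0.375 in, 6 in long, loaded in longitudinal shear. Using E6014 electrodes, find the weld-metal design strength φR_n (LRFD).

φR_n ≈ 60.8 kips

E60XX → F_EXX = 60 ksi.
Effective throat (given) t_e = 0.375 in.
A_we = 0.375 × 6 = 2.25 in².
F_nw = 0.6 F_EXX = 36 ksi.
φR_n = 0.75 × 36 × 2.25 = 60.75 kips.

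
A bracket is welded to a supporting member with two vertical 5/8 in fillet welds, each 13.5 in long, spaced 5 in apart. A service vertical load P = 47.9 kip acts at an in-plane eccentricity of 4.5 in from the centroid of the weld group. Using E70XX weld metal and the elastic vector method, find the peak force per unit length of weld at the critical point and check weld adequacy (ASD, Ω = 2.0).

f_max ≈ 3.69 kip/in; adequate

E70XX → F_EXX = 70 ksi.
Total weld length L_w = 27 in. Treat welds as unit-width lines.
Polar moment about centroid: J = 2[d³/12 + d(b/2)²] = 2[13.5³/12 + 13.5×2.5²] = 578.8 in³.
Direct shear f_v = P/L_w = 47.9 / 27 = 1.774 kip/in (vertical).
Torsion M = P·e = 47.9 × 4.5 = 215.55 kip·in.
Critical point at (x, y) = (2.5, 6.75) from centroid. f_tx = M·y/J = 2.514 kip/in; f_ty = M·x/J = 0.931 kip/in.
Resultant f_max = √[f_tx² + (f_v + f_ty)²] = √[2.514² + (1.774 + 0.931)²] = 3.693 kip/in.
Capacity per unit length: r_n/Ω = (1/2.0) × 0.6 × 70 × (0.707 × 0.625) = 9.279 kip/in.
3.693 ≤ 9.279 → adequate.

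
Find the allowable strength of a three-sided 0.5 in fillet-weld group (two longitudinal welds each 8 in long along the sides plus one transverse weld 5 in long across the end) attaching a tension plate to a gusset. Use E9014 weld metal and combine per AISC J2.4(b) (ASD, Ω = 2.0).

R_n/Ω ≈ 201 kip

E90XX → F_EXX = 90 ksi.
t_e = 0.707 × 0.5 = 0.3535 in.
R_nwl = 0.6 × 90 × 0.3535 × 16 = 305.4 kip (longitudinal, 2 welds).
R_nwt = 0.6 × 90 × 0.3535 × 5 = 95.44 kip (transverse, base value).
(i) R_nwl + R_nwt = 400.9 kip; (ii) 0.85 R_nwl + 1.5 R_nwt = 402.8 kip.
R_n = max = 402.8 kip [governs: (ii)]; R_n/Ω = 201.4 kip.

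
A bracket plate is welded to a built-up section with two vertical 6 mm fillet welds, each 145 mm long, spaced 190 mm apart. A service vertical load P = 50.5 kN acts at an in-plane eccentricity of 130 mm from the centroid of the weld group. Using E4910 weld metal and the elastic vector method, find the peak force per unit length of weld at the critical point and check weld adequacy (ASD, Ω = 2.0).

f_max ≈ 404 N/mm; adequate

E49XX → F_EXX = 490 MPa.
Total weld length L_w = 290 mm. Treat welds as unit-width lines.
Polar moment about centroid: J = 2[d³/12 + d(b/2)²] = 2[145³/12 + 145×95²] = 3125000 mm³.
Direct shear f_v = P/L_w = 50.5×10³ / 290 = 174.1 N/mm (vertical).
Torsion M = P·e = 50.5×10³ × 130 = 6565000 N·mm.
Critical point at (x, y) = (95, 72.5) from centroid. f_tx = M·y/J = 152.3 N/mm; f_ty = M·x/J = 199.6 N/mm.
Resultant f_max = √[f_tx² + (f_v + f_ty)²] = √[152.3² + (174.1 + 199.6)²] = 403.5 N/mm.
Capacity per unit length: r_n/Ω = (1/2.0) × 0.6 × 490 × (0.707 × 6) = 623.6 N/mm.
403.5 ≤ 623.6 → adequate.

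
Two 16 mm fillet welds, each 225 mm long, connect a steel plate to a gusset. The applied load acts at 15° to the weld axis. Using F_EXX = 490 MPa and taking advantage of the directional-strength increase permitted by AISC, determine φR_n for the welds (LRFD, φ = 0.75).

φR_n ≈ 1200 kN

t_e = 0.707 × 16 = 11.31 mm; A_we = 11.31 × 450 = 5090 mm².
Directional factor: 1.0 + 0.5 sin^1.5(15°) = 1.066.
F_nw = 0.6 × 490 × 1.066 = 313.4 MPa.
φR_n = 0.75 × 313.4 × 5090 × 10⁻³ = 1196 kN.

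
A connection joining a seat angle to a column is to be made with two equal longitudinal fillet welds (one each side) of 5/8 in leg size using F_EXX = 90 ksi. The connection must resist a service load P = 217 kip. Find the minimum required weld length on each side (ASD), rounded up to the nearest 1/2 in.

Throat t_e = 0.707 × 0.625 = 0.4419 in.
r_n/Ω = (0.6 × 90 × 0.4419) / 2.0 = 11.93 kip/in.
L_req = P / (r_n/Ω) = 217 / 11.93 = 18.19 in total.
Per side: 18.19 / 2 = 9.094 in.
Round up → use L = 9.5 in on each side.

L = 9.5 in on each side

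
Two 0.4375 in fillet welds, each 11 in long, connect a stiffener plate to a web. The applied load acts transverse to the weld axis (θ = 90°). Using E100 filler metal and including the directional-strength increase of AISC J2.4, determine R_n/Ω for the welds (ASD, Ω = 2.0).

E100XX → F_EXX = 100 ksi.
t_e = 0.707 × 0.4375 = 0.3093 in; A_we = 0.3093 × 22 = 6.805 in².
Directional factor: 1.0 + 0.5 sin^1.5(90°) = 1.5.
F_nw = 0.6 × 100 × 1.5 = 90 ksi.
R_n/Ω = (90 × 6.805) / 2.0 = 306.2 kip.

R_n/Ω ≈ 306 kip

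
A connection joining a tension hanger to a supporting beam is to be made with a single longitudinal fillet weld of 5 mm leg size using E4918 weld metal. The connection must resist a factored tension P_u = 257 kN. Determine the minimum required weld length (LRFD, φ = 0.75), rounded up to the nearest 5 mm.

L = 330 mm

E49XX → F_EXX = 490 MPa.
Throat t_e = 0.707 × 5 = 3.535 mm.
φr_n = 0.75 × 0.6 × 490 × 3.535 × 10⁻³ = 0.7795 kN/mm.
L_req = P_u / φr_n = 257 / 0.7795 = 329.7 mm total.
Round up → use L = 330 mm.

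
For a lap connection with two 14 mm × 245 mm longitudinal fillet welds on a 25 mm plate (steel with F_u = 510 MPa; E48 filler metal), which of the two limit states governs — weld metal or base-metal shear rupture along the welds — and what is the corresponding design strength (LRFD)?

φR_n ≈ 1050 kN (weld metal governs)

E48XX → F_EXX = 480 MPa.
t_e = 0.707 × 14 = 9.898 mm; L = 490 mm.
Weld metal: φR_n = 0.75 × 0.6 × 480 × 9.898 × 490 × 10⁻³ = 1048 kN.
Base metal (shear rupture): φR_n = 0.75 × 0.6 × 510 × 25 × 490 × 10⁻³ = 2811 kN.
Governing: weld metal.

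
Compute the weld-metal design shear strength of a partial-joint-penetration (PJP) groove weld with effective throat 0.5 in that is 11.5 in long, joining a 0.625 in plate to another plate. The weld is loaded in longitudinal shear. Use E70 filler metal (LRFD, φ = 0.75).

E70XX → F_EXX = 70 ksi.
Effective throat (given) t_e = 0.5 in.
A_we = 0.5 × 11.5 = 5.75 in².
F_nw = 0.6 F_EXX = 42 ksi.
φR_n = 0.75 × 42 × 5.75 = 181.1 kip.

φR_n ≈ 181 kip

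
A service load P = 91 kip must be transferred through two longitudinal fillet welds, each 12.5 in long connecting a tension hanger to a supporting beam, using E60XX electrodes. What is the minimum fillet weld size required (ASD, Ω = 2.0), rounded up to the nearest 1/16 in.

w = 5/16 in

E60XX → F_EXX = 60 ksi.
Total weld length L = 25 in.
Required throat t_e = P × Ω / (0.6 F_EXX × L) = 91 × 2.0 / (0.6 × 60 × 25) = 0.2022 in.
Required leg w = t_e / 0.707 = 0.286 in → use 5/16 in.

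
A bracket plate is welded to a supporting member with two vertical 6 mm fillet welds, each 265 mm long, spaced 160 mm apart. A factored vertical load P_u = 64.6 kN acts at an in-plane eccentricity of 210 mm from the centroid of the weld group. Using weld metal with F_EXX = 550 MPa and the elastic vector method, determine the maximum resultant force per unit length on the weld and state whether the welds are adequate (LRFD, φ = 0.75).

Total weld length L_w = 530 mm. Treat welds as unit-width lines.
Polar moment about centroid: J = 2[d³/12 + d(b/2)²] = 2[265³/12 + 265×80²] = 6494000 mm³.
Direct shear f_v = P/L_w = 64.6×10³ / 530 = 121.9 N/mm (vertical).
Torsion M = P·e = 64.6×10³ × 210 = 13566000 N·mm.
Critical point at (x, y) = (80, 132.5) from centroid. f_tx = M·y/J = 276.8 N/mm; f_ty = M·x/J = 167.1 N/mm.
Resultant f_max = √[f_tx² + (f_v + f_ty)²] = √[276.8² + (121.9 + 167.1)²] = 400.2 N/mm.
Capacity per unit length: φr_n = 0.75 × 0.6 × 550 × (0.707 × 6) = 1050 N/mm.
400.2 ≤ 1050 → adequate.

f_max ≈ 400 N/mm; adequate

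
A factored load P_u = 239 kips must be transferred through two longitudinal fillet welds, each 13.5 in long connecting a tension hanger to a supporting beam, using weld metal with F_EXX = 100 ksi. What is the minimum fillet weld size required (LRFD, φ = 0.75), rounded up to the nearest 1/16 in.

w = 5/16 in

Total weld length L = 27 in.
Required throat t_e = P_u / (φ × 0.6 F_EXX × L) = 239 / (0.75 × 0.6 × 100 × 27) = 0.1967 in.
Required leg w = t_e / 0.707 = 0.2782 in → use 5/16 in.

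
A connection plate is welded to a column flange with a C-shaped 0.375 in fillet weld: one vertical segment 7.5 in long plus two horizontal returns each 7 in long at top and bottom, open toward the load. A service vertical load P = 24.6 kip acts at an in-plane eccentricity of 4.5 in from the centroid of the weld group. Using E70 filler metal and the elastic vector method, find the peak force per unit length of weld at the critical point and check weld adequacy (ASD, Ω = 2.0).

E70XX → F_EXX = 70 ksi.
Total weld length L_w = 21.5 in. Treat welds as unit-width lines.
Centroid: x̄ = 2×7×3.5 / 21.5 = 2.279 in from the vertical weld.
Polar moment about centroid: J = I_x + I_y = [7.5³/12 + 2×7×3.75²] + [7.5×2.279² + 2(7³/12 + 7×1.221²)] = 349 in³.
Direct shear f_v = P/L_w = 24.6 / 21.5 = 1.144 kip/in (vertical).
Torsion M = P·e = 24.6 × 4.5 = 110.7 kip·in.
Critical point at (x, y) = (4.721, 3.75) from centroid. f_tx = M·y/J = 1.189 kip/in; f_ty = M·x/J = 1.497 kip/in.
Resultant f_max = √[f_tx² + (f_v + f_ty)²] = √[1.189² + (1.144 + 1.497)²] = 2.897 kip/in.
Capacity per unit length: r_n/Ω = (1/2.0) × 0.6 × 70 × (0.707 × 0.375) = 5.568 kip/in.
2.897 ≤ 5.568 → adequate.

f_max ≈ 2.9 kip/in; adequate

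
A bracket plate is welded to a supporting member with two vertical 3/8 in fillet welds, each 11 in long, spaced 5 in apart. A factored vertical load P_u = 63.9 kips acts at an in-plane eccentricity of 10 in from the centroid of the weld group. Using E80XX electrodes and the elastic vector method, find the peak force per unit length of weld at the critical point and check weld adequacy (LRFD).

f_max ≈ 12.2 kip/in; NOT adequate

E80XX → F_EXX = 80 ksi.
Total weld length L_w = 22 in. Treat welds as unit-width lines.
Polar moment about centroid: J = 2[d³/12 + d(b/2)²] = 2[11³/12 + 11×2.5²] = 359.3 in³.
Direct shear f_v = P/L_w = 63.9 / 22 = 2.905 kip/in (vertical).
Torsion M = P·e = 63.9 × 10 = 639 kip·in.
Critical point at (x, y) = (2.5, 5.5) from centroid. f_tx = M·y/J = 9.781 kip/in; f_ty = M·x/J = 4.446 kip/in.
Resultant f_max = √[f_tx² + (f_v + f_ty)²] = √[9.781² + (2.905 + 4.446)²] = 12.23 kip/in.
Capacity per unit length: φr_n = 0.75 × 0.6 × 80 × (0.707 × 0.375) = 9.544 kip/in.
12.23 > 9.544 → NOT adequate.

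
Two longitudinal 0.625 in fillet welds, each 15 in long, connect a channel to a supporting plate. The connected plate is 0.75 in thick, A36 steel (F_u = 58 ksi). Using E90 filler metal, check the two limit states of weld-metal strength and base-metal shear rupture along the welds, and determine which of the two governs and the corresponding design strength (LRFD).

φR_n ≈ 537 kip (weld metal governs)

E90XX → F_EXX = 90 ksi.
t_e = 0.707 × 0.625 = 0.4419 in; L = 30 in.
Weld metal: φR_n = 0.75 × 0.6 × 90 × 0.4419 × 30 = 536.9 kip.
Base metal (shear rupture): φR_n = 0.75 × 0.6 × 58 × 0.75 × 30 = 587.2 kip.
Governing: weld metal.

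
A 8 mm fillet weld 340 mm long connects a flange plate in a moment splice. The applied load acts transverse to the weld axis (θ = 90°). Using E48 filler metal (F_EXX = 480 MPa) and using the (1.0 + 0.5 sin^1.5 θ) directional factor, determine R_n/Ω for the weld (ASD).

R_n/Ω ≈ 415 kN

t_e = 0.707 × 8 = 5.656 mm; A_we = 5.656 × 340 = 1923 mm².
Directional factor: 1.0 + 0.5 sin^1.5(90°) = 1.5.
F_nw = 0.6 × 480 × 1.5 = 432 MPa.
R_n/Ω = (432 × 1923) / 2.0 × 10⁻³ = 415.4 kN.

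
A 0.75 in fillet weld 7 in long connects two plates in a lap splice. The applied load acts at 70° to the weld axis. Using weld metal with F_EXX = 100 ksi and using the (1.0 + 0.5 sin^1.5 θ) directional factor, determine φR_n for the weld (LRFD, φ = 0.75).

t_e = 0.707 × 0.75 = 0.5302 in; A_we = 0.5302 × 7 = 3.712 in².
Directional factor: 1.0 + 0.5 sin^1.5(70°) = 1.455.
F_nw = 0.6 × 100 × 1.455 = 87.33 ksi.
φR_n = 0.75 × 87.33 × 3.712 = 243.1 kip.

φR_n ≈ 243 kip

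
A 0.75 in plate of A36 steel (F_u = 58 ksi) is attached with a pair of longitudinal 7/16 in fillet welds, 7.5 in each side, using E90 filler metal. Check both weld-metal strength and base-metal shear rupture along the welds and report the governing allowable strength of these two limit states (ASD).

E90XX → F_EXX = 90 ksi.
t_e = 0.707 × 0.4375 = 0.3093 in; L = 15 in.
Weld metal: R_n/Ω = (1/2.0) × 0.6 × 90 × 0.3093 × 15 = 125.3 kips.
Base metal (shear rupture): R_n/Ω = (1/2.0) × 0.6 × 58 × 0.75 × 15 = 195.7 kips.
Governing: weld metal.

R_n/Ω ≈ 125 kips (weld metal governs)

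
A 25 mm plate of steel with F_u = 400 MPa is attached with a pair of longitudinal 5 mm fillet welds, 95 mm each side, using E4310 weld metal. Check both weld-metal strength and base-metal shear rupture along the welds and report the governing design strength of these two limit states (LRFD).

φR_n ≈ 130 kN (weld metal governs)

E43XX → F_EXX = 430 MPa.
t_e = 0.707 × 5 = 3.535 mm; L = 190 mm.
Weld metal: φR_n = 0.75 × 0.6 × 430 × 3.535 × 190 × 10⁻³ = 130 kN.
Base metal (shear rupture): φR_n = 0.75 × 0.6 × 400 × 25 × 190 × 10⁻³ = 855 kN.
Governing: weld metal.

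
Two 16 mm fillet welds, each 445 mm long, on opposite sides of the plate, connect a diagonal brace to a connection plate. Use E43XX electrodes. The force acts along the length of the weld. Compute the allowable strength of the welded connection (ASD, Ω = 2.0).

E43XX → F_EXX = 430 MPa.
Effective throat t_e = 0.707 × 16 = 11.31 mm.
Total length L = 890 mm; A_we = 11.31 × 890 = 10070 mm².
F_nw = 0.6 F_EXX = 0.6 × 430 = 258 MPa.
R_n = 258 × 10070 × 10⁻³ = 2597 kN; R_n/Ω = 2597/2.0 = 1299 kN.

R_n/Ω ≈ 1300 kN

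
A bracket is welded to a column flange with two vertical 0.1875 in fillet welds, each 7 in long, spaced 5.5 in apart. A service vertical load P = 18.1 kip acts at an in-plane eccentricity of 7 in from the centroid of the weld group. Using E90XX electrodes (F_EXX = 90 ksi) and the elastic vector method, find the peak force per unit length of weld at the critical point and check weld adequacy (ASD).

Total weld length L_w = 14 in. Treat welds as unit-width lines.
Polar moment about centroid: J = 2[d³/12 + d(b/2)²] = 2[7³/12 + 7×2.75²] = 163 in³.
Direct shear f_v = P/L_w = 18.1 / 14 = 1.293 kip/in (vertical).
Torsion M = P·e = 18.1 × 7 = 126.7 kip·in.
Critical point at (x, y) = (2.75, 3.5) from centroid. f_tx = M·y/J = 2.72 kip/in; f_ty = M·x/J = 2.137 kip/in.
Resultant f_max = √[f_tx² + (f_v + f_ty)²] = √[2.72² + (1.293 + 2.137)²] = 4.377 kip/in.
Capacity per unit length: r_n/Ω = (1/2.0) × 0.6 × 90 × (0.707 × 0.1875) = 3.579 kip/in.
4.377 > 3.579 → NOT adequate.

f_max ≈ 4.38 kip/in; NOT adequate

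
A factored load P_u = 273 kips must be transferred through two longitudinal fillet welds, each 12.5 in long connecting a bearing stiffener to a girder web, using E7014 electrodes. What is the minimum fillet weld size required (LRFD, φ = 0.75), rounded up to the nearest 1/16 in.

w = 1/2 in

E70XX → F_EXX = 70 ksi.
Total weld length L = 25 in.
Required throat t_e = P_u / (φ × 0.6 F_EXX × L) = 273 / (0.75 × 0.6 × 70 × 25) = 0.3467 in.
Required leg w = t_e / 0.707 = 0.4903 in → use 1/2 in.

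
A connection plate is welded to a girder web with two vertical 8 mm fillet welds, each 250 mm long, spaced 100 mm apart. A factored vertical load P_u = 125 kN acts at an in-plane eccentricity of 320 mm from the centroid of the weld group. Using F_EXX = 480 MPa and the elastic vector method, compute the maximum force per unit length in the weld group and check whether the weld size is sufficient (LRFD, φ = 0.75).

f_max ≈ 1510 N/mm; NOT adequate

Total weld length L_w = 500 mm. Treat welds as unit-width lines.
Polar moment about centroid: J = 2[d³/12 + d(b/2)²] = 2[250³/12 + 250×50²] = 3854000 mm³.
Direct shear f_v = P/L_w = 125×10³ / 500 = 250 N/mm (vertical).
Torsion M = P·e = 125×10³ × 320 = 40000000 N·mm.
Critical point at (x, y) = (50, 125) from centroid. f_tx = M·y/J = 1297 N/mm; f_ty = M·x/J = 518.9 N/mm.
Resultant f_max = √[f_tx² + (f_v + f_ty)²] = √[1297² + (250 + 518.9)²] = 1508 N/mm.
Capacity per unit length: φr_n = 0.75 × 0.6 × 480 × (0.707 × 8) = 1222 N/mm.
1508 > 1222 → NOT adequate.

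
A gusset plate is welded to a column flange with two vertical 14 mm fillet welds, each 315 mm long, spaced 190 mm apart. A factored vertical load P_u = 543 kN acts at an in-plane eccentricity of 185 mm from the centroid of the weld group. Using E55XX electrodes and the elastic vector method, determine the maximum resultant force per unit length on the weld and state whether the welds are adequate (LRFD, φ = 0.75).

E55XX → F_EXX = 550 MPa.
Total weld length L_w = 630 mm. Treat welds as unit-width lines.
Polar moment about centroid: J = 2[d³/12 + d(b/2)²] = 2[315³/12 + 315×95²] = 10900000 mm³.
Direct shear f_v = P/L_w = 543×10³ / 630 = 861.9 N/mm (vertical).
Torsion M = P·e = 543×10³ × 185 = 100460000 N·mm.
Critical point at (x, y) = (95, 157.5) from centroid. f_tx = M·y/J = 1452 N/mm; f_ty = M·x/J = 875.9 N/mm.
Resultant f_max = √[f_tx² + (f_v + f_ty)²] = √[1452² + (861.9 + 875.9)²] = 2265 N/mm.
Capacity per unit length: φr_n = 0.75 × 0.6 × 550 × (0.707 × 14) = 2450 N/mm.
2265 ≤ 2450 → adequate.

f_max ≈ 2260 N/mm; adequate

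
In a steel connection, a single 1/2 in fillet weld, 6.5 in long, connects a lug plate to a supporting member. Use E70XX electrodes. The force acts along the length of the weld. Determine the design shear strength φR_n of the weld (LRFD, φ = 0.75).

φR_n ≈ 72.4 kips

E70XX → F_EXX = 70 ksi.
Effective throat t_e = 0.707 × 0.5 = 0.3535 in.
Total length L = 6.5 in; A_we = 0.3535 × 6.5 = 2.298 in².
F_nw = 0.6 F_EXX = 0.6 × 70 = 42 ksi.
φR_n = 0.75 × 42 × 2.298 = 72.38 kips.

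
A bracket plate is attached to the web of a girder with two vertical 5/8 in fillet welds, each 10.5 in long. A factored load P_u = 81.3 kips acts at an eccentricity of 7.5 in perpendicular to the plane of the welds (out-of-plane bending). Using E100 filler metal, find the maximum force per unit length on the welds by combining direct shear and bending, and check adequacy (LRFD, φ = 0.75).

E100XX → F_EXX = 100 ksi.
L_w = 2 × 10.5 = 21 in; section modulus (unit throat) S = 2 × L²/6 = 36.75 in².
Direct shear f_v = P/L_w = 81.3/21 = 3.871 kip/in.
Moment M = P × e = 81.3 × 7.5 = 609.75 kip·in; bending f_b = M/S = 16.59 kip/in.
f_max = √(f_v² + f_b²) = √(3.871² + 16.59²) = 17.04 kip/in.
φr_n = 0.75 × 0.6 × 100 × (0.707 × 0.625) = 19.88 kip/in → adequate.

f_max ≈ 17 kip/in; adequate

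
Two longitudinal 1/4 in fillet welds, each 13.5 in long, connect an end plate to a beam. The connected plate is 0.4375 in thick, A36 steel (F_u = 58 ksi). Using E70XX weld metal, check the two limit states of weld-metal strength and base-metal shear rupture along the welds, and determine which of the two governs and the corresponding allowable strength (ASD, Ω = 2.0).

E70XX → F_EXX = 70 ksi.
t_e = 0.707 × 0.25 = 0.1767 in; L = 27 in.
Weld metal: R_n/Ω = (1/2.0) × 0.6 × 70 × 0.1767 × 27 = 100.2 kips.
Base metal (shear rupture): R_n/Ω = (1/2.0) × 0.6 × 58 × 0.4375 × 27 = 205.5 kips.
Governing: weld metal.

R_n/Ω ≈ 100 kips (weld metal governs)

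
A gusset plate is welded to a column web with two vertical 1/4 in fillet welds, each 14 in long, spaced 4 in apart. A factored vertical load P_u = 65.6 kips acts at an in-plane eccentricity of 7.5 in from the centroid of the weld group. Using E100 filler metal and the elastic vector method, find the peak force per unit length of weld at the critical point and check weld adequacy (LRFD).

E100XX → F_EXX = 100 ksi.
Total weld length L_w = 28 in. Treat welds as unit-width lines.
Polar moment about centroid: J = 2[d³/12 + d(b/2)²] = 2[14³/12 + 14×2²] = 569.3 in³.
Direct shear f_v = P/L_w = 65.6 / 28 = 2.343 kip/in (vertical).
Torsion M = P·e = 65.6 × 7.5 = 492 kip·in.
Critical point at (x, y) = (2, 7) from centroid. f_tx = M·y/J = 6.049 kip/in; f_ty = M·x/J = 1.728 kip/in.
Resultant f_max = √[f_tx² + (f_v + f_ty)²] = √[6.049² + (2.343 + 1.728)²] = 7.292 kip/in.
Capacity per unit length: φr_n = 0.75 × 0.6 × 100 × (0.707 × 0.25) = 7.954 kip/in.
7.292 ≤ 7.954 → adequate.

f_max ≈ 7.29 kip/in; adequate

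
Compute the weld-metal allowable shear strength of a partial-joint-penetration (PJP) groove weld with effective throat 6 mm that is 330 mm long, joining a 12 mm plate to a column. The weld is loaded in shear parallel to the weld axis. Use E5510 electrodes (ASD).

E55XX → F_EXX = 550 MPa.
Effective throat (given) t_e = 6 mm.
A_we = 6 × 330 = 1980 mm².
F_nw = 0.6 F_EXX = 330 MPa.
R_n/Ω = (330 × 1980) / 2.0 × 10⁻³ = 326.7 kN.

R_n/Ω ≈ 327 kN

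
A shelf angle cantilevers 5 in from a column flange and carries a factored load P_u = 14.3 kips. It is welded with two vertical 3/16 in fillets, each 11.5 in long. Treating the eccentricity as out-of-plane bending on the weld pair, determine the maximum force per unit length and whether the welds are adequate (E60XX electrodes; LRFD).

E60XX → F_EXX = 60 ksi.
L_w = 2 × 11.5 = 23 in; section modulus (unit throat) S = 2 × L²/6 = 44.08 in².
Direct shear f_v = P/L_w = 14.3/23 = 0.6217 kip/in.
Moment M = P × e = 14.3 × 5 = 71.5 kip·in; bending f_b = M/S = 1.622 kip/in.
f_max = √(f_v² + f_b²) = √(0.6217² + 1.622²) = 1.737 kip/in.
φr_n = 0.75 × 0.6 × 60 × (0.707 × 0.1875) = 3.579 kip/in → adequate.

f_max ≈ 1.74 kip/in; adequate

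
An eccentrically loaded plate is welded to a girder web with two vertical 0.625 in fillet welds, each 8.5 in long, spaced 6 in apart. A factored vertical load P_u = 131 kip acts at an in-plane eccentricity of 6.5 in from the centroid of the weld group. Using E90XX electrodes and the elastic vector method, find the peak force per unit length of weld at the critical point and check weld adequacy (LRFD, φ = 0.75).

E90XX → F_EXX = 90 ksi.
Total weld length L_w = 17 in. Treat welds as unit-width lines.
Polar moment about centroid: J = 2[d³/12 + d(b/2)²] = 2[8.5³/12 + 8.5×3²] = 255.4 in³.
Direct shear f_v = P/L_w = 131 / 17 = 7.706 kip/in (vertical).
Torsion M = P·e = 131 × 6.5 = 851.5 kip·in.
Critical point at (x, y) = (3, 4.25) from centroid. f_tx = M·y/J = 14.17 kip/in; f_ty = M·x/J = 10 kip/in.
Resultant f_max = √[f_tx² + (f_v + f_ty)²] = √[14.17² + (7.706 + 10)²] = 22.68 kip/in.
Capacity per unit length: φr_n = 0.75 × 0.6 × 90 × (0.707 × 0.625) = 17.9 kip/in.
22.68 > 17.9 → NOT adequate.

f_max ≈ 22.7 kip/in; NOT adequate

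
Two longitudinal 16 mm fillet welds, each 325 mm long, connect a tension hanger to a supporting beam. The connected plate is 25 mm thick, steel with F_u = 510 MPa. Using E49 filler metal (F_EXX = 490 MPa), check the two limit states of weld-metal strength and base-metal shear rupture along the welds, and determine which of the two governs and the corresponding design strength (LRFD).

φR_n ≈ 1620 kN (weld metal governs)

t_e = 0.707 × 16 = 11.31 mm; L = 650 mm.
Weld metal: φR_n = 0.75 × 0.6 × 490 × 11.31 × 650 × 10⁻³ = 1621 kN.
Base metal (shear rupture): φR_n = 0.75 × 0.6 × 510 × 25 × 650 × 10⁻³ = 3729 kN.
Governing: weld metal.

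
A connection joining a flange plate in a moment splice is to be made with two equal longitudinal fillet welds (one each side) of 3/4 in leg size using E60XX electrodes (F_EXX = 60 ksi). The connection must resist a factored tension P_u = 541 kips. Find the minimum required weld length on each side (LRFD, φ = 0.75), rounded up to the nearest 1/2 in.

L = 19 in on each side

Throat t_e = 0.707 × 0.75 = 0.5302 in.
φr_n = 0.75 × 0.6 × 60 × 0.5302 = 14.32 kips/in.
L_req = P_u / φr_n = 541 / 14.32 = 37.79 in total.
Per side: 37.79 / 2 = 18.89 in.
Round up → use L = 19 in on each side.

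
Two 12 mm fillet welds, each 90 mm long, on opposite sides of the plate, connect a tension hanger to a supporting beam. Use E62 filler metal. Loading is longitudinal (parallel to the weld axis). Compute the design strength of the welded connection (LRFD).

E62XX → F_EXX = 620 MPa.
Effective throat t_e = 0.707 × 12 = 8.484 mm.
Total length L = 180 mm; A_we = 8.484 × 180 = 1527 mm².
F_nw = 0.6 F_EXX = 0.6 × 620 = 372 MPa.
φR_n = 0.75 × 372 × 1527 × 10⁻³ = 426.1 kN.

φR_n ≈ 426 kN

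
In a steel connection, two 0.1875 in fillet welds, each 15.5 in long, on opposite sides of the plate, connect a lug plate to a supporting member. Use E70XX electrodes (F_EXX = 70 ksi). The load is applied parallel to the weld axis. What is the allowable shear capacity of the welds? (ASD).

Effective throat t_e = 0.707 × 0.1875 = 0.1326 in.
Total length L = 31 in; A_we = 0.1326 × 31 = 4.109 in².
F_nw = 0.6 F_EXX = 0.6 × 70 = 42 ksi.
R_n = 42 × 4.109 = 172.6 kip; R_n/Ω = 172.6/2.0 = 86.3 kip.

R_n/Ω ≈ 86.3 kip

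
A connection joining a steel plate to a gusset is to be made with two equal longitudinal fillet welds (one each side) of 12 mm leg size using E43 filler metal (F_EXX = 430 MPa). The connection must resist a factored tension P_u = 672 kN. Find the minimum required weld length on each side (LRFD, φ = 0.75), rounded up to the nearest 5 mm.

L = 205 mm on each side

Throat t_e = 0.707 × 12 = 8.484 mm.
φr_n = 0.75 × 0.6 × 430 × 8.484 × 10⁻³ = 1.642 kN/mm.
L_req = P_u / φr_n = 672 / 1.642 = 409.3 mm total.
Per side: 409.3 / 2 = 204.7 mm.
Round up → use L = 205 mm on each side.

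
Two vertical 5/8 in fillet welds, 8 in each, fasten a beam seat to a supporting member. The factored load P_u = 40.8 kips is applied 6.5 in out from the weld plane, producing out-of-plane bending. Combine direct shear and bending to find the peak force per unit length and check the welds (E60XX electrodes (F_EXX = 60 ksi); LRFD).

L_w = 2 × 8 = 16 in; section modulus (unit throat) S = 2 × L²/6 = 21.33 in².
Direct shear f_v = P/L_w = 40.8/16 = 2.55 kip/in.
Moment M = P × e = 40.8 × 6.5 = 265.2 kip·in; bending f_b = M/S = 12.43 kip/in.
f_max = √(f_v² + f_b²) = √(2.55² + 12.43²) = 12.69 kip/in.
φr_n = 0.75 × 0.6 × 60 × (0.707 × 0.625) = 11.93 kip/in → NOT adequate.

f_max ≈ 12.7 kip/in; NOT adequate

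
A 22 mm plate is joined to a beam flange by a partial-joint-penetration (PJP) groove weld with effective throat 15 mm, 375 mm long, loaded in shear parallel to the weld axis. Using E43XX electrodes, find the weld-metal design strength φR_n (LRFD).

E43XX → F_EXX = 430 MPa.
Effective throat (given) t_e = 15 mm.
A_we = 15 × 375 = 5625 mm².
F_nw = 0.6 F_EXX = 258 MPa.
φR_n = 0.75 × 258 × 5625 × 10⁻³ = 1088 kN.

φR_n ≈ 1090 kN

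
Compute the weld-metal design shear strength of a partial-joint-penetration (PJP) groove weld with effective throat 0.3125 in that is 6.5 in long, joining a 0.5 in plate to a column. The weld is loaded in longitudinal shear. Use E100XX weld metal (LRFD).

E100XX → F_EXX = 100 ksi.
Effective throat (given) t_e = 0.3125 in.
A_we = 0.3125 × 6.5 = 2.031 in².
F_nw = 0.6 F_EXX = 60 ksi.
φR_n = 0.75 × 60 × 2.031 = 91.41 kips.

φR_n ≈ 91.4 kips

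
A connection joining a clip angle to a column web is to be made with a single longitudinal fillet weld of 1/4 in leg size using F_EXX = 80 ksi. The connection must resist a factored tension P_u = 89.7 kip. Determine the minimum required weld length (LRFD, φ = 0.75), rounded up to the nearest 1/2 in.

L = 14.5 in

Throat t_e = 0.707 × 0.25 = 0.1767 in.
φr_n = 0.75 × 0.6 × 80 × 0.1767 = 6.363 kip/in.
L_req = P_u / φr_n = 89.7 / 6.363 = 14.1 in total.
Round up → use L = 14.5 in.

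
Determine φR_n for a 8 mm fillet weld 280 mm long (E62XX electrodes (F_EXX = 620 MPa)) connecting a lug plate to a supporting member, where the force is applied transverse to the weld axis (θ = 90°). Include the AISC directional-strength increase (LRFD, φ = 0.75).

φR_n ≈ 663 kN

t_e = 0.707 × 8 = 5.656 mm; A_we = 5.656 × 280 = 1584 mm².
Directional factor: 1.0 + 0.5 sin^1.5(90°) = 1.5.
F_nw = 0.6 × 620 × 1.5 = 558 MPa.
φR_n = 0.75 × 558 × 1584 × 10⁻³ = 662.8 kN.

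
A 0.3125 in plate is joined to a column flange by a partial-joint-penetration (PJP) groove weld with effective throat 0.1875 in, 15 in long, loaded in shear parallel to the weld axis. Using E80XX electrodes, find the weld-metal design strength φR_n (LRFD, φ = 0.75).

E80XX → F_EXX = 80 ksi.
Effective throat (given) t_e = 0.1875 in.
A_we = 0.1875 × 15 = 2.812 in².
F_nw = 0.6 F_EXX = 48 ksi.
φR_n = 0.75 × 48 × 2.812 = 101.2 kip.

φR_n ≈ 101 kip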